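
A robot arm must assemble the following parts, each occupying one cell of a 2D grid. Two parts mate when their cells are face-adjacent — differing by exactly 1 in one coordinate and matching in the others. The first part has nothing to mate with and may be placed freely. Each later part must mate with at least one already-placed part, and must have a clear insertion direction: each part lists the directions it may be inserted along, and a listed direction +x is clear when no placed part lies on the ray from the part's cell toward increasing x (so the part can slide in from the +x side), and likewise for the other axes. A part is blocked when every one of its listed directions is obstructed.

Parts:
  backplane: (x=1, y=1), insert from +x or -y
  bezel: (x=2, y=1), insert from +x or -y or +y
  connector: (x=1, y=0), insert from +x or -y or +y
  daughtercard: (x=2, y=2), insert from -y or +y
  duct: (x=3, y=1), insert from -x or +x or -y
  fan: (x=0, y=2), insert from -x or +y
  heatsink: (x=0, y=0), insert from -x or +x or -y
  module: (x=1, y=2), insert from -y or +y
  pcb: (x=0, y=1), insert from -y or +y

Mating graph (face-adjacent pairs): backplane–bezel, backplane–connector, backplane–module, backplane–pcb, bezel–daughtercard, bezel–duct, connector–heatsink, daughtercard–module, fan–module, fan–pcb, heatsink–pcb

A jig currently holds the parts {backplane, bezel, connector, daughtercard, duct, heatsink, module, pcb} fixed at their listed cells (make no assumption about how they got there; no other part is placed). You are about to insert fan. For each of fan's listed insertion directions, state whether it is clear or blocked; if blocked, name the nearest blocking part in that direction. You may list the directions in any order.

-x: ray from fan(0, 2) has no placed part ⇒ clear
+y: ray from fan(0, 2) has no placed part ⇒ clear

+y: clear; -x: clear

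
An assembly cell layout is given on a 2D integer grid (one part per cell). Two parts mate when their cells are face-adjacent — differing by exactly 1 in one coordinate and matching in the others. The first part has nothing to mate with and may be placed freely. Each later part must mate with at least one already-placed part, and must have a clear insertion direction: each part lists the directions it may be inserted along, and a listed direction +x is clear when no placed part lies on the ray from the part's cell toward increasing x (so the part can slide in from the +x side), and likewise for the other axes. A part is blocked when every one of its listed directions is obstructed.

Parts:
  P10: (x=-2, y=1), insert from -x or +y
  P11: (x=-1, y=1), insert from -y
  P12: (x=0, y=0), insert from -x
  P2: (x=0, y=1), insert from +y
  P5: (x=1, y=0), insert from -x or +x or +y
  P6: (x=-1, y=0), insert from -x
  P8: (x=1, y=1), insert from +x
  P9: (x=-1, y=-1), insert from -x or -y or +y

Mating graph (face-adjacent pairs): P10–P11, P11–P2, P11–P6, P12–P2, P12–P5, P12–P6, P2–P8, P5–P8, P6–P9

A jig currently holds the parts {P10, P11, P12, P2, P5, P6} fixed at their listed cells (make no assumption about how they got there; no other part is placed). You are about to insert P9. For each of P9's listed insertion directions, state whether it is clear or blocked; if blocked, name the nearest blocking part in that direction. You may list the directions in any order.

+y: blocked by P6; -x: clear; -y: clear

-x: ray from P9(-1, -1) has no placed part ⇒ clear
-y: ray from P9(-1, -1) has no placed part ⇒ clear
+y: nearest on ray is P6@(-1, 0) ⇒ blocked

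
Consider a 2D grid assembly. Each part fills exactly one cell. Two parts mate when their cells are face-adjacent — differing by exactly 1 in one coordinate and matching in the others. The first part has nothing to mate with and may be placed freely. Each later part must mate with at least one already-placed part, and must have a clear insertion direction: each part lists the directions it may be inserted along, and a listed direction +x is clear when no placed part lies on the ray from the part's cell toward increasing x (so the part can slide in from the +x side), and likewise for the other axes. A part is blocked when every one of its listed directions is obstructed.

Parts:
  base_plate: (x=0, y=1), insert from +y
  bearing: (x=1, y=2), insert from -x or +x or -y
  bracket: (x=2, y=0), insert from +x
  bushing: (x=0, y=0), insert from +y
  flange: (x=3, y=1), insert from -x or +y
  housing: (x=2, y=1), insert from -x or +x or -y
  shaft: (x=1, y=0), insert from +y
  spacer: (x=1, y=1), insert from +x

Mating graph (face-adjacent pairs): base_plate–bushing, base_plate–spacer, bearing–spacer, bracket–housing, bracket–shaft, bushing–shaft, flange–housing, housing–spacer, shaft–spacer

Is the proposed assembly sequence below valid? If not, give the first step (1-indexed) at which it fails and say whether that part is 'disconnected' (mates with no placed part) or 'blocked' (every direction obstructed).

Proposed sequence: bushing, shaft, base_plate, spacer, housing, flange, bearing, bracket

1. bushing@(0, 0) [+y clear] — {bushing}
2. shaft@(1, 0) [+y clear] — {bushing, shaft}
3. base_plate@(0, 1) [+y clear] — {base_plate, bushing, shaft}
4. spacer@(1, 1) [+x clear] — {base_plate, bushing, shaft, spacer}
5. housing@(2, 1) [+x clear] — {base_plate, bushing, housing, shaft, spacer}
6. flange@(3, 1) [+y clear] — {base_plate, bushing, flange, housing, shaft, spacer}
7. bearing@(1, 2) [-x clear] — {base_plate, bearing, bushing, flange, housing, shaft, spacer}
8. bracket@(2, 0) [+x clear] — {base_plate, bearing, bracket, bushing, flange, housing, shaft, spacer}

Valid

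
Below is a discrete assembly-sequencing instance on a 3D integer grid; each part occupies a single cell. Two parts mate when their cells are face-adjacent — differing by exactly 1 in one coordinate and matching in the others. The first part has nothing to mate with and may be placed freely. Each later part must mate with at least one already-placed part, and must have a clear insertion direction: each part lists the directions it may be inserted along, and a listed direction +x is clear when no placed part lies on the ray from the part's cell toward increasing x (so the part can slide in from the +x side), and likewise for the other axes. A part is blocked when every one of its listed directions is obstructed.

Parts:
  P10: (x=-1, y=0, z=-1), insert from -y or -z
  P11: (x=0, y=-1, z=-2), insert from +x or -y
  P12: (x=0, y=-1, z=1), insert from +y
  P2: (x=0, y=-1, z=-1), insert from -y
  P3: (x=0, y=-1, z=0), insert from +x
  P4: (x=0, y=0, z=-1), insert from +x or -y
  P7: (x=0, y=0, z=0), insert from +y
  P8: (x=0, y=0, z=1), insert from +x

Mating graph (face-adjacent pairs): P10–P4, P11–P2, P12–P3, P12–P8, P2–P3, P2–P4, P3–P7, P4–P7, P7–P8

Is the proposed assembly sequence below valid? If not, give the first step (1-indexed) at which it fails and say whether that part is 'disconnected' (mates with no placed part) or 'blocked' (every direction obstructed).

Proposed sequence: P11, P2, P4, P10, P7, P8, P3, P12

Invalid at step 8 (blocked)

1. P11@(0, -1, -2) [+x clear] — {P11}
2. P2@(0, -1, -1) [-y clear] — {P11, P2}
3. P4@(0, 0, -1) [+x clear] — {P11, P2, P4}
4. P10@(-1, 0, -1) [-y clear] — {P10, P11, P2, P4}
5. P7@(0, 0, 0) [+y clear] — {P10, P11, P2, P4, P7}
6. P8@(0, 0, 1) [+x clear] — {P10, P11, P2, P4, P7, P8}
7. P3@(0, -1, 0) [+x clear] — {P10, P11, P2, P3, P4, P7, P8}
8. P12@(0, -1, 1) — +y all obstructed ⇒ blocked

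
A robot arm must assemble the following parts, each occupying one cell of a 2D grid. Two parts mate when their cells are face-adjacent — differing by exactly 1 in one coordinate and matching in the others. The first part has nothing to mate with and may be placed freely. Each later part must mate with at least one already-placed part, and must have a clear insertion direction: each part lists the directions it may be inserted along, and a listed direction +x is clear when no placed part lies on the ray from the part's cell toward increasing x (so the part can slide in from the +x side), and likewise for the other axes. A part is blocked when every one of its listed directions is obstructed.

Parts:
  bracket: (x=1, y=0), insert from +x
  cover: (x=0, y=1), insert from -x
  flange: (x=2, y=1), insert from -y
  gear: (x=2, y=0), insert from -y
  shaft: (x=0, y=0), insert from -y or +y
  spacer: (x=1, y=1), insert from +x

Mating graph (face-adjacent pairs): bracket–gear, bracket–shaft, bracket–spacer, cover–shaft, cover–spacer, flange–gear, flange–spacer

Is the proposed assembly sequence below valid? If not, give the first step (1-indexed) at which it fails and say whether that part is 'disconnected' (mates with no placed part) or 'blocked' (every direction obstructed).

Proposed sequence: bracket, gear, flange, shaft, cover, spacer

1. bracket@(1, 0) [+x clear] — {bracket}
2. gear@(2, 0) [-y clear] — {bracket, gear}
3. flange@(2, 1) — -y all obstructed ⇒ blocked

Invalid at step 3 (blocked)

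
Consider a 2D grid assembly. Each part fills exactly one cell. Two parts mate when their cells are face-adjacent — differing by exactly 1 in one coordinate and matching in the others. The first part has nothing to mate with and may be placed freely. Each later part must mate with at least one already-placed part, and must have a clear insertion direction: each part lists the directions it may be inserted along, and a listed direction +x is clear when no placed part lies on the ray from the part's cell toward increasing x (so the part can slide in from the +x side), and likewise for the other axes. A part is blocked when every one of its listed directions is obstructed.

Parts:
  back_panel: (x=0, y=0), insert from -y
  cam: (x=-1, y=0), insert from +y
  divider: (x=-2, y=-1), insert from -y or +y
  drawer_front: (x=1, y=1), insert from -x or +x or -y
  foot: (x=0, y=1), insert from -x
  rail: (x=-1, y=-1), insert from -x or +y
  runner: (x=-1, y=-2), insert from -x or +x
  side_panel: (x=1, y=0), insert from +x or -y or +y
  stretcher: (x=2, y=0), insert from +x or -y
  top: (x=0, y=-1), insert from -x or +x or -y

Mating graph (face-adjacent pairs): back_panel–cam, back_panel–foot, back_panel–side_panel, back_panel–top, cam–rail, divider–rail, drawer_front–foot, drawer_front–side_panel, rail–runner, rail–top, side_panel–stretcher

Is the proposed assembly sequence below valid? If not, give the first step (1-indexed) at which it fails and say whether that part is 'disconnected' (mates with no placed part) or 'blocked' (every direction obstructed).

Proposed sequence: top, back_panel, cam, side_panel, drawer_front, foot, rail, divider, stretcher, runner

1. top@(0, -1) [-x clear] — {top}
2. back_panel@(0, 0) — -y all obstructed ⇒ blocked

Invalid at step 2 (blocked)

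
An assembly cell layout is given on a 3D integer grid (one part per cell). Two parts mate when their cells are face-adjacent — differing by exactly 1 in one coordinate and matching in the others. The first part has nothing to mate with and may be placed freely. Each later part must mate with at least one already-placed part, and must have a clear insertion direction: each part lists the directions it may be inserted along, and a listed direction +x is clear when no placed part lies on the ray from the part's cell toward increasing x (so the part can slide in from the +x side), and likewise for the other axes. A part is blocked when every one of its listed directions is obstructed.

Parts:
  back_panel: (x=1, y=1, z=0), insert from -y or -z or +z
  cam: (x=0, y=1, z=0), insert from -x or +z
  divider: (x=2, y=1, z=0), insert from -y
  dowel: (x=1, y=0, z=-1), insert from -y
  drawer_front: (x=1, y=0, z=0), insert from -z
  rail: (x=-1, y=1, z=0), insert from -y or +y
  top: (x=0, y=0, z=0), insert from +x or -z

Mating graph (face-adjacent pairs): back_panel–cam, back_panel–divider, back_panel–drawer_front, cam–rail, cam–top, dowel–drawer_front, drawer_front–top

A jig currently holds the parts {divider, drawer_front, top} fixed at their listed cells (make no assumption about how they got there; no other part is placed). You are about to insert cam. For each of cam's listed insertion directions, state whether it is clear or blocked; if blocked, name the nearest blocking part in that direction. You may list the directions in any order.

-x: ray from cam(0, 1, 0) has no placed part ⇒ clear
+z: ray from cam(0, 1, 0) has no placed part ⇒ clear

+z: clear; -x: clear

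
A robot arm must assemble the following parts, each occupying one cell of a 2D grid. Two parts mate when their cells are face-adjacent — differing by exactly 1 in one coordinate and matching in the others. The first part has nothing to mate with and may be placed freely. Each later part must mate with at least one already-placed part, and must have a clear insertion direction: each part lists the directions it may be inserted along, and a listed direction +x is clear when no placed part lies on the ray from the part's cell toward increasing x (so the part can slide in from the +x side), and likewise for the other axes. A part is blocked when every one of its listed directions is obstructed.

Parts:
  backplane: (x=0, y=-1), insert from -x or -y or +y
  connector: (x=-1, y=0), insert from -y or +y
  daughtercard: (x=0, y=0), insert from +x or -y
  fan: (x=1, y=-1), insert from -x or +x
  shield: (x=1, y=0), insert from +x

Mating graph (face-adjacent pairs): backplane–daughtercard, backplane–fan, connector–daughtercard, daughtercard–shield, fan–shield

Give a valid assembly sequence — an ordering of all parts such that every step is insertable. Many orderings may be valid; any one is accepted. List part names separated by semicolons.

1. shield@(1, 0) [+x clear] — {shield}
2. fan@(1, -1) [-x clear] — {fan, shield}
3. daughtercard@(0, 0) [-y clear] — {daughtercard, fan, shield}
4. backplane@(0, -1) [-x clear] — {backplane, daughtercard, fan, shield}
5. connector@(-1, 0) [-y clear] — {backplane, connector, daughtercard, fan, shield}

shield; fan; daughtercard; backplane; connector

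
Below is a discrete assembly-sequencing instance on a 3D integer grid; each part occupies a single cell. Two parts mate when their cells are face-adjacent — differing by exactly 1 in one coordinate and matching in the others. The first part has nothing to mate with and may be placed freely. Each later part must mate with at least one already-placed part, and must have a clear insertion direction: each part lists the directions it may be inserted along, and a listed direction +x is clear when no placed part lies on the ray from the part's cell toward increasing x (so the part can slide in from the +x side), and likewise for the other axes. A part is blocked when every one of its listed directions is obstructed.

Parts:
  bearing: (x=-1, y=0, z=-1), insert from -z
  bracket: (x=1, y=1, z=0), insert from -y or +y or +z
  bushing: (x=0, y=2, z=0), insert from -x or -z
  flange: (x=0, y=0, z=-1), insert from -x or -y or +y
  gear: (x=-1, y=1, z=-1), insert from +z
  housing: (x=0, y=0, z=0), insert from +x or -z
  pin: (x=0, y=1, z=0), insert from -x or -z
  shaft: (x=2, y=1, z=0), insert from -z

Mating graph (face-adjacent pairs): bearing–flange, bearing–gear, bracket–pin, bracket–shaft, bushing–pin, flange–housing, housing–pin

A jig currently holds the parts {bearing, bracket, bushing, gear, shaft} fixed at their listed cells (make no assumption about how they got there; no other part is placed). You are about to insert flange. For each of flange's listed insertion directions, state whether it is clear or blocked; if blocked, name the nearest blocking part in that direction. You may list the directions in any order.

+y: clear; -x: blocked by bearing; -y: clear

-x: nearest on ray is bearing@(-1, 0, -1) ⇒ blocked
-y: ray from flange(0, 0, -1) has no placed part ⇒ clear
+y: ray from flange(0, 0, -1) has no placed part ⇒ clear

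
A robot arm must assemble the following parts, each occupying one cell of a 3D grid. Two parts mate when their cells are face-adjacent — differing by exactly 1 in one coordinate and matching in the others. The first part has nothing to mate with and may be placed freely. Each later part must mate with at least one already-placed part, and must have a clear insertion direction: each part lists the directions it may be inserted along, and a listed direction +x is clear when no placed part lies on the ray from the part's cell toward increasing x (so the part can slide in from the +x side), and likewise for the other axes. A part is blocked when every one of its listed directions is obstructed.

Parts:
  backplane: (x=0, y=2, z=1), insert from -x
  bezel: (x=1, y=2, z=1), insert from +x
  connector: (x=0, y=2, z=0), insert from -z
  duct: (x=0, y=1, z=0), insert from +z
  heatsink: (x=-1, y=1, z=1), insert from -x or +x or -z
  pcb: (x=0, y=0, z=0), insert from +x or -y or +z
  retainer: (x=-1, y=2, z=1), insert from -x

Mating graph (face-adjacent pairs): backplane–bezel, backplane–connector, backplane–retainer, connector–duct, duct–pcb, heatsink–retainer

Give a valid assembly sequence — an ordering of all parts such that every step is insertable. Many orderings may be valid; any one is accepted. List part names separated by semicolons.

backplane; retainer; connector; bezel; duct; heatsink; pcb

1. backplane@(0, 2, 1) [-x clear] — {backplane}
2. retainer@(-1, 2, 1) [-x clear] — {backplane, retainer}
3. connector@(0, 2, 0) [-z clear] — {backplane, connector, retainer}
4. bezel@(1, 2, 1) [+x clear] — {backplane, bezel, connector, retainer}
5. duct@(0, 1, 0) [+z clear] — {backplane, bezel, connector, duct, retainer}
6. heatsink@(-1, 1, 1) [-x clear] — {backplane, bezel, connector, duct, heatsink, retainer}
7. pcb@(0, 0, 0) [+x clear] — {backplane, bezel, connector, duct, heatsink, pcb, retainer}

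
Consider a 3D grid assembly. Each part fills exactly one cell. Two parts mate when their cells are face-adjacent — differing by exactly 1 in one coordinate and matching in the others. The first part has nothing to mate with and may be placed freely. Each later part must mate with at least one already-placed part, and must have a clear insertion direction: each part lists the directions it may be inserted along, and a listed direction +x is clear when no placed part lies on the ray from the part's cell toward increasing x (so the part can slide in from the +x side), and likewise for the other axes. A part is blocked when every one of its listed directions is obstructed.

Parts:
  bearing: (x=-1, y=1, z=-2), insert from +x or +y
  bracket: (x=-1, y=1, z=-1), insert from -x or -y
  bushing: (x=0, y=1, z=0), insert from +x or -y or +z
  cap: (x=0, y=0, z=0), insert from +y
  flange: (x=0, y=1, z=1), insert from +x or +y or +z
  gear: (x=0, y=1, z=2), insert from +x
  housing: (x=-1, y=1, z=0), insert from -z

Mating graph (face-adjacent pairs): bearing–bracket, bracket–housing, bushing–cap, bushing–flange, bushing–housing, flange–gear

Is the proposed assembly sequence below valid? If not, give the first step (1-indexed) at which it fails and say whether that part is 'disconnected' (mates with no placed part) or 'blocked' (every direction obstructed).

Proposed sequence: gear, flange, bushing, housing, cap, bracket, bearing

Invalid at step 5 (blocked)

1. gear@(0, 1, 2) [+x clear] — {gear}
2. flange@(0, 1, 1) [+x clear] — {flange, gear}
3. bushing@(0, 1, 0) [+x clear] — {bushing, flange, gear}
4. housing@(-1, 1, 0) [-z clear] — {bushing, flange, gear, housing}
5. cap@(0, 0, 0) — +y all obstructed ⇒ blocked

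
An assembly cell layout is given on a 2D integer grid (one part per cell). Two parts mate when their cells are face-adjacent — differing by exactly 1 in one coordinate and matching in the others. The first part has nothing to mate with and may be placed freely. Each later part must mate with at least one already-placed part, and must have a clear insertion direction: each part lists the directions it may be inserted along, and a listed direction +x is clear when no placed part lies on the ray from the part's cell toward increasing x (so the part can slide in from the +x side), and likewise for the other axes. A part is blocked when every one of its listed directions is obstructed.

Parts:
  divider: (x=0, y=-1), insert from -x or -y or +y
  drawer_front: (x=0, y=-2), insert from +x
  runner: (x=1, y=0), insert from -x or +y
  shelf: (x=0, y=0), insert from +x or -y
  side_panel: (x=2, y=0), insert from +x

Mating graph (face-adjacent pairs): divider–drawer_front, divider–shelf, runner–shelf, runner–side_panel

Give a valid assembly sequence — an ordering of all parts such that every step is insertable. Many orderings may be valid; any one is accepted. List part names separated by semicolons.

1. divider@(0, -1) [-x clear] — {divider}
2. shelf@(0, 0) [+x clear] — {divider, shelf}
3. runner@(1, 0) [+y clear] — {divider, runner, shelf}
4. side_panel@(2, 0) [+x clear] — {divider, runner, shelf, side_panel}
5. drawer_front@(0, -2) [+x clear] — {divider, drawer_front, runner, shelf, side_panel}

divider; shelf; runner; side_panel; drawer_front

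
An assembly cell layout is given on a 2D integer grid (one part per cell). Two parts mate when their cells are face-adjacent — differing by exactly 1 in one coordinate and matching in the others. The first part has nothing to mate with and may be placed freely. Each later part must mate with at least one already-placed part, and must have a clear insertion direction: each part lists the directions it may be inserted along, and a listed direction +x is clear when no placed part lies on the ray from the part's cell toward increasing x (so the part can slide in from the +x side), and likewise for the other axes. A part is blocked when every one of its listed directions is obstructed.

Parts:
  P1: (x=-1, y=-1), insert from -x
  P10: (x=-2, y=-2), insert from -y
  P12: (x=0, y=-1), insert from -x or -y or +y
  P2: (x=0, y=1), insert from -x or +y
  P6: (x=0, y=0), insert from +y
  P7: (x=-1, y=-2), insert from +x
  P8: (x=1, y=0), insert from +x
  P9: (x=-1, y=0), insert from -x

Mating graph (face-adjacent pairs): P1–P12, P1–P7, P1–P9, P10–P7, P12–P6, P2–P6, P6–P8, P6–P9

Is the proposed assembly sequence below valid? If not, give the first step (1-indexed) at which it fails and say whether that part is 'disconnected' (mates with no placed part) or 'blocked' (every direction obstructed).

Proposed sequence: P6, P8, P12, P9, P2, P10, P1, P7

Invalid at step 6 (disconnected)

1. P6@(0, 0) [+y clear] — {P6}
2. P8@(1, 0) [+x clear] — {P6, P8}
3. P12@(0, -1) [-x clear] — {P12, P6, P8}
4. P9@(-1, 0) [-x clear] — {P12, P6, P8, P9}
5. P2@(0, 1) [-x clear] — {P12, P2, P6, P8, P9}
6. P10@(-2, -2) — no placed neighbour ⇒ disconnected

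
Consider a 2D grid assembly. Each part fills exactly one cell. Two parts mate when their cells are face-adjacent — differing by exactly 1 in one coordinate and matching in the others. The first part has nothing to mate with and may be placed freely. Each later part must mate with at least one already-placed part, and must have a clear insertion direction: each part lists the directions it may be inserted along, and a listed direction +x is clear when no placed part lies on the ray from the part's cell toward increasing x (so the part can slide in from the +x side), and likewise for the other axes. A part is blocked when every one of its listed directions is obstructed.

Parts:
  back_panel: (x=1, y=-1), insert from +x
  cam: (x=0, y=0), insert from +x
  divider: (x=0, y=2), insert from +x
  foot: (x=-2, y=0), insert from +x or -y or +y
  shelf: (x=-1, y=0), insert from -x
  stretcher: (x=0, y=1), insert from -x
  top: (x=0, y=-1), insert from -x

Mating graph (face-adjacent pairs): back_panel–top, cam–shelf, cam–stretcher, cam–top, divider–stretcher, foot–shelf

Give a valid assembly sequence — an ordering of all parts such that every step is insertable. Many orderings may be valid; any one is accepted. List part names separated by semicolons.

stretcher; divider; cam; top; back_panel; shelf; foot

1. stretcher@(0, 1) [-x clear] — {stretcher}
2. divider@(0, 2) [+x clear] — {divider, stretcher}
3. cam@(0, 0) [+x clear] — {cam, divider, stretcher}
4. top@(0, -1) [-x clear] — {cam, divider, stretcher, top}
5. back_panel@(1, -1) [+x clear] — {back_panel, cam, divider, stretcher, top}
6. shelf@(-1, 0) [-x clear] — {back_panel, cam, divider, shelf, stretcher, top}
7. foot@(-2, 0) [-y clear] — {back_panel, cam, divider, foot, shelf, stretcher, top}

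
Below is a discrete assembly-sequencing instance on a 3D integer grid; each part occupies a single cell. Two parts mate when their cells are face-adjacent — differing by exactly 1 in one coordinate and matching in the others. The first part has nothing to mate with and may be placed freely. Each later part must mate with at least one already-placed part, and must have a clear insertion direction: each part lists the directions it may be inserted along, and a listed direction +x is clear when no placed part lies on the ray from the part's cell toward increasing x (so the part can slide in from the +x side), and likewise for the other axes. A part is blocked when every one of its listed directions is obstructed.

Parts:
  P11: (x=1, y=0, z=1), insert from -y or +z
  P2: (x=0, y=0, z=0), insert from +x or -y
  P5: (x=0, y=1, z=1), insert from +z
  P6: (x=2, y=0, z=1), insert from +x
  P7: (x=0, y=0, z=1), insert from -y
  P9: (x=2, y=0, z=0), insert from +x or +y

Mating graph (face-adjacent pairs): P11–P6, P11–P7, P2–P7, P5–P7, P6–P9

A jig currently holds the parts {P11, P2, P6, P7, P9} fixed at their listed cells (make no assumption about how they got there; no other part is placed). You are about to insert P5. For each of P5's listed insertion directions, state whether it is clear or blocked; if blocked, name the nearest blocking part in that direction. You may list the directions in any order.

+z: ray from P5(0, 1, 1) has no placed part ⇒ clear

+z: clear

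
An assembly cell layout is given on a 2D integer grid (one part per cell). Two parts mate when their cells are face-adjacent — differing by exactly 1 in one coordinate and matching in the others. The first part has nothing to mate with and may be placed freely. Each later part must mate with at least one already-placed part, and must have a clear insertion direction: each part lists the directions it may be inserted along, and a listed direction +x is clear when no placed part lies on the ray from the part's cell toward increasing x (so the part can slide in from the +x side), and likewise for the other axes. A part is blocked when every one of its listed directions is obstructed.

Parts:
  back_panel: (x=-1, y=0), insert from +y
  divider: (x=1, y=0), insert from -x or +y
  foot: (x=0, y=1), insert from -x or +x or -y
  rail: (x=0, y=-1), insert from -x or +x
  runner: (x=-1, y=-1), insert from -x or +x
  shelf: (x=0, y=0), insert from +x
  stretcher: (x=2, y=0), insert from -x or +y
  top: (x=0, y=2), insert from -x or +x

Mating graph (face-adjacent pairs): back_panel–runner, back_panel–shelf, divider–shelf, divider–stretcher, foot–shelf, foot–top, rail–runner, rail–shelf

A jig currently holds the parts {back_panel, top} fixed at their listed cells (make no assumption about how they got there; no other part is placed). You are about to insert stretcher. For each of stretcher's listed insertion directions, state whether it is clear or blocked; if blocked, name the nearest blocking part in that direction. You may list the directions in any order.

+y: clear; -x: blocked by back_panel

-x: nearest on ray is back_panel@(-1, 0) ⇒ blocked
+y: ray from stretcher(2, 0) has no placed part ⇒ clear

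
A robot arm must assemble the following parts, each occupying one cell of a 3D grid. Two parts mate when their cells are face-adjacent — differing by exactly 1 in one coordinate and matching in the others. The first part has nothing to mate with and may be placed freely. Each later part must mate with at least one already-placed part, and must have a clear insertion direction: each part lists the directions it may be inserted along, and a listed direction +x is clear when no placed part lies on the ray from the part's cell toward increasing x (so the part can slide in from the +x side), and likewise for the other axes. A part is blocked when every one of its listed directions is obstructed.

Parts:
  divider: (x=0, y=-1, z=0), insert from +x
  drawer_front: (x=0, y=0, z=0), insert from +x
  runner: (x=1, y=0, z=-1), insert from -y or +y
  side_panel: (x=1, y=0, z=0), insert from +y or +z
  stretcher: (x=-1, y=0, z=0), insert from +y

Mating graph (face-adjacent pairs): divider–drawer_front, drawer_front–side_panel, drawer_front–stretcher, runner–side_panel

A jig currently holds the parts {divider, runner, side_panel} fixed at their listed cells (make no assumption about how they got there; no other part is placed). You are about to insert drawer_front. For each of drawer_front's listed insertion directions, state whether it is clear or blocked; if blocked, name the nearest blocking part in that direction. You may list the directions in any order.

+x: nearest on ray is side_panel@(1, 0, 0) ⇒ blocked

+x: blocked by side_panel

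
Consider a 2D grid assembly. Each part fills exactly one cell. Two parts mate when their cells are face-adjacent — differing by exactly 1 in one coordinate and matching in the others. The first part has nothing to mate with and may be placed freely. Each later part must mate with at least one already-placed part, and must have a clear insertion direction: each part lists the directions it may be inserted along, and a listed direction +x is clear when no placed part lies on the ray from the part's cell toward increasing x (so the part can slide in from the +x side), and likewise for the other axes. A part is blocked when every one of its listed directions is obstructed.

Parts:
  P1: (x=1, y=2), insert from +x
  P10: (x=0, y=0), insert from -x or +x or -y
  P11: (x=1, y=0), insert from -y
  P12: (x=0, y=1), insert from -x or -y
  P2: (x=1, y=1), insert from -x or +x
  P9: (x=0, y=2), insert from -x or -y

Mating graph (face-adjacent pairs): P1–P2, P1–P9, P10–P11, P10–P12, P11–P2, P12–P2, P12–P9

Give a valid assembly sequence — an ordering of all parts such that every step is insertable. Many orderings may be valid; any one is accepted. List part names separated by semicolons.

P10; P12; P9; P2; P11; P1

1. P10@(0, 0) [-x clear] — {P10}
2. P12@(0, 1) [-x clear] — {P10, P12}
3. P9@(0, 2) [-x clear] — {P10, P12, P9}
4. P2@(1, 1) [+x clear] — {P10, P12, P2, P9}
5. P11@(1, 0) [-y clear] — {P10, P11, P12, P2, P9}
6. P1@(1, 2) [+x clear] — {P1, P10, P11, P12, P2, P9}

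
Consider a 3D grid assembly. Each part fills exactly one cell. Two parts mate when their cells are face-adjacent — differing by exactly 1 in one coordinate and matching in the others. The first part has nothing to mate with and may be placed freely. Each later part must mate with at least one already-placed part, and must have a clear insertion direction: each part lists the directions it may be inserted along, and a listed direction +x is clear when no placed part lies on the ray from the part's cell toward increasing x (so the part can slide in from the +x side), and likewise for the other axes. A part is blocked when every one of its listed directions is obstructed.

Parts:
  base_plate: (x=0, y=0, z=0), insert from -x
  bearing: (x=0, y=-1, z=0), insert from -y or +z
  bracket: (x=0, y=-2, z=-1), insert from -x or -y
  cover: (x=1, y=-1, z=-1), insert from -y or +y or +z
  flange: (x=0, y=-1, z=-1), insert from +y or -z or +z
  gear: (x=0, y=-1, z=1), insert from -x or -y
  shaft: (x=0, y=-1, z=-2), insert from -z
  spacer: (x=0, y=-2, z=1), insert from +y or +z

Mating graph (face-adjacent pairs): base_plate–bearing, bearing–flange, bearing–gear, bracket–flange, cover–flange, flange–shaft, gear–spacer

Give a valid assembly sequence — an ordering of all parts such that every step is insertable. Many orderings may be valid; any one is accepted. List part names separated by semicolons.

cover; flange; shaft; bracket; bearing; gear; spacer; base_plate

1. cover@(1, -1, -1) [-y clear] — {cover}
2. flange@(0, -1, -1) [+y clear] — {cover, flange}
3. shaft@(0, -1, -2) [-z clear] — {cover, flange, shaft}
4. bracket@(0, -2, -1) [-x clear] — {bracket, cover, flange, shaft}
5. bearing@(0, -1, 0) [-y clear] — {bearing, bracket, cover, flange, shaft}
6. gear@(0, -1, 1) [-x clear] — {bearing, bracket, cover, flange, gear, shaft}
7. spacer@(0, -2, 1) [+z clear] — {bearing, bracket, cover, flange, gear, shaft, spacer}
8. base_plate@(0, 0, 0) [-x clear] — {base_plate, bearing, bracket, cover, flange, gear, shaft, spacer}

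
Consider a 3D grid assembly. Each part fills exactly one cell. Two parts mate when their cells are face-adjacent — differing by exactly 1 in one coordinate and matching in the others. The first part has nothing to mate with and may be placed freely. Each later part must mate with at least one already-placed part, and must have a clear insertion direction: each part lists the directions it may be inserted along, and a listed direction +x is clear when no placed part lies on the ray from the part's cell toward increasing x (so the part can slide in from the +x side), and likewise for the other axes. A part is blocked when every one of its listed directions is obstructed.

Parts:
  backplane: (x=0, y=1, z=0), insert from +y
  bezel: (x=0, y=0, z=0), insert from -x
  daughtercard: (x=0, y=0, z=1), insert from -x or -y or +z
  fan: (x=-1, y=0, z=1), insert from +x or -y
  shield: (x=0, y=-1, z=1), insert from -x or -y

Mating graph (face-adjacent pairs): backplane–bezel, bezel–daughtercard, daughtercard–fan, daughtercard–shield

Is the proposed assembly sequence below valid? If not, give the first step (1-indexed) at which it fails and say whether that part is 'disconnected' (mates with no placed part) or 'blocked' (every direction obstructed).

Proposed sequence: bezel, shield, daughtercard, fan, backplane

Invalid at step 2 (disconnected)

1. bezel@(0, 0, 0) [-x clear] — {bezel}
2. shield@(0, -1, 1) — no placed neighbour ⇒ disconnected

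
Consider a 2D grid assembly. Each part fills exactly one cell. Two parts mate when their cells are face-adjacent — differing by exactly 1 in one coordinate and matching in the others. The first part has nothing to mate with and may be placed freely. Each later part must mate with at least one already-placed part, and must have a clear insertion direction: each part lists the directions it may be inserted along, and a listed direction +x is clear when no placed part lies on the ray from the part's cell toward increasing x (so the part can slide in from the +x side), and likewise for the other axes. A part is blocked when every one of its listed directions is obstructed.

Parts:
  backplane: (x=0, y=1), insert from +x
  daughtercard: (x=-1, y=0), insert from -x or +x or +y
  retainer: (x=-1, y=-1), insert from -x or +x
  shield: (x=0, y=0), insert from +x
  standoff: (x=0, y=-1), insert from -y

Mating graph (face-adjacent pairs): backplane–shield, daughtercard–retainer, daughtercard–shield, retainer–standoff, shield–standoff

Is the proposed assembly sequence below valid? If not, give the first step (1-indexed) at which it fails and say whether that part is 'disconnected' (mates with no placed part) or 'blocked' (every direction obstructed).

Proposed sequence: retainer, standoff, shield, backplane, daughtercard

Valid

1. retainer@(-1, -1) [-x clear] — {retainer}
2. standoff@(0, -1) [-y clear] — {retainer, standoff}
3. shield@(0, 0) [+x clear] — {retainer, shield, standoff}
4. backplane@(0, 1) [+x clear] — {backplane, retainer, shield, standoff}
5. daughtercard@(-1, 0) [-x clear] — {backplane, daughtercard, retainer, shield, standoff}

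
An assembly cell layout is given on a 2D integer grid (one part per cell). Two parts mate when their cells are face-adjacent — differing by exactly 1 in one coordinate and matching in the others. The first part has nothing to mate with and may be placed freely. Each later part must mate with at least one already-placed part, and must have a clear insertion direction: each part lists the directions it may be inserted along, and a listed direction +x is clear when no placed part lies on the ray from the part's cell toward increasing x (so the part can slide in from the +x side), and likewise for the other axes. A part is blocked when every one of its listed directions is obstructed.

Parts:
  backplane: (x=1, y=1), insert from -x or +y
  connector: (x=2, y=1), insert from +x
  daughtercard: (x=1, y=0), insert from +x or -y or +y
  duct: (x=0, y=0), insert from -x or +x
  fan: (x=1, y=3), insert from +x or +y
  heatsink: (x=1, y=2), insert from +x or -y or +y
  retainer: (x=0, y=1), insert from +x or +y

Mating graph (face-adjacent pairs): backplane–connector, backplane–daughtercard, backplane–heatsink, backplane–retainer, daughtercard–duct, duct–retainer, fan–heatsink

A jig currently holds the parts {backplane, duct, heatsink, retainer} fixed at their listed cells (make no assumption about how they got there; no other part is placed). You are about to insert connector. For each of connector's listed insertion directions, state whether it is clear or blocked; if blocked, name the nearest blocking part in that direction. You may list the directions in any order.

+x: ray from connector(2, 1) has no placed part ⇒ clear

+x: clear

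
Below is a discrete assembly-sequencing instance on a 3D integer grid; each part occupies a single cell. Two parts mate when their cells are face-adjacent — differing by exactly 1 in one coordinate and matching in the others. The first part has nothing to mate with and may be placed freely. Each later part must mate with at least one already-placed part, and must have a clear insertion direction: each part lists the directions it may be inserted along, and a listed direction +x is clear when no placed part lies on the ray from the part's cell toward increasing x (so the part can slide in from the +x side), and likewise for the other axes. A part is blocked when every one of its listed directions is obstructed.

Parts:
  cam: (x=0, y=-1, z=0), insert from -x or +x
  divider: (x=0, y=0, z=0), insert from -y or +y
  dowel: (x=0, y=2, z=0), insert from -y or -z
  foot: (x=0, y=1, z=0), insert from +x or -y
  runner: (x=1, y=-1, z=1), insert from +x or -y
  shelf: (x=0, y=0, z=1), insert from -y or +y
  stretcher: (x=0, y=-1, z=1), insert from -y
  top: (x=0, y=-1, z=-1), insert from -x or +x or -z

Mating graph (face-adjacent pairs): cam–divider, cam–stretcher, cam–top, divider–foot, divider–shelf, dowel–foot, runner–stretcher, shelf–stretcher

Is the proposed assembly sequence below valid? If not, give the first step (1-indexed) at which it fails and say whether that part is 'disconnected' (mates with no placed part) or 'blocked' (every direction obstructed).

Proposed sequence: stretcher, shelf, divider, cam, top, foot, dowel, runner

1. stretcher@(0, -1, 1) [-y clear] — {stretcher}
2. shelf@(0, 0, 1) [+y clear] — {shelf, stretcher}
3. divider@(0, 0, 0) [-y clear] — {divider, shelf, stretcher}
4. cam@(0, -1, 0) [-x clear] — {cam, divider, shelf, stretcher}
5. top@(0, -1, -1) [-x clear] — {cam, divider, shelf, stretcher, top}
6. foot@(0, 1, 0) [+x clear] — {cam, divider, foot, shelf, stretcher, top}
7. dowel@(0, 2, 0) [-z clear] — {cam, divider, dowel, foot, shelf, stretcher, top}
8. runner@(1, -1, 1) [+x clear] — {cam, divider, dowel, foot, runner, shelf, stretcher, top}

Valid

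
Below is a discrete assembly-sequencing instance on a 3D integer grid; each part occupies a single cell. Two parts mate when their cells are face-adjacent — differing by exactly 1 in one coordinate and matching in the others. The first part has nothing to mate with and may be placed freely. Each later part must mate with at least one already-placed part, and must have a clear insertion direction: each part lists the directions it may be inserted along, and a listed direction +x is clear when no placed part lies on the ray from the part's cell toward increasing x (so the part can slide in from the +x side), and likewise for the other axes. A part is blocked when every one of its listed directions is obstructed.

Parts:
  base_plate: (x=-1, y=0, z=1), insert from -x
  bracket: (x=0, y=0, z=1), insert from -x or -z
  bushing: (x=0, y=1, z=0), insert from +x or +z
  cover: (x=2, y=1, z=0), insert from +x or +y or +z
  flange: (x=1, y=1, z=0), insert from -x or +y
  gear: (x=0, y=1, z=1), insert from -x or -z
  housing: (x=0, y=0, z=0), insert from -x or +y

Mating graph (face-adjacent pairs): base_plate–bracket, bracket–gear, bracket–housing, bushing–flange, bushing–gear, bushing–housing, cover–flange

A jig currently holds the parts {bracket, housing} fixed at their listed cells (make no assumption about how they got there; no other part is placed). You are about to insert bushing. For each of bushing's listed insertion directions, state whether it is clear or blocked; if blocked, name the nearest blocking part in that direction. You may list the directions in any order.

+x: clear; +z: clear

+x: ray from bushing(0, 1, 0) has no placed part ⇒ clear
+z: ray from bushing(0, 1, 0) has no placed part ⇒ clear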